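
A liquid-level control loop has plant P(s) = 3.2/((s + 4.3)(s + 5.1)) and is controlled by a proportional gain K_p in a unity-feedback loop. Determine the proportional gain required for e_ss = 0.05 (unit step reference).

K_p = 130

Steady-state error for a unit step on this type-0 loop is 1/(1 + K_p·P(0)).
P(0) = 0.1459. Require 1/(1 + K_p·0.1459) = 0.05, so 1 + 0.1459·K_p = 20.
K_p = (20 − 1)/0.1459 = 130.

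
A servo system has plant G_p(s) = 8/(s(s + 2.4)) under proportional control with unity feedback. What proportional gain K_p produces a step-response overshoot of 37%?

K_p = 1.98

From %OS = 100·exp(−πζ/√(1−ζ²)) = 37%, ζ = −ln(0.37)/√(π²+ln²(0.37)) = 0.3017.
Characteristic equation s² + 2.4s + 8K_p = 0 gives ζ = 2.4/(2√(8K_p)).
Setting ζ = 0.3017: √(8K_p) = 2.4/(2·0.3017) = 3.977, so K_p = 15.82/8 = 1.98.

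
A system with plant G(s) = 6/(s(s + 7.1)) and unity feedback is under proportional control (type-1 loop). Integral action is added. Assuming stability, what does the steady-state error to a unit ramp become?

The integrator raises the loop to type 2, so K_v → ∞ and e_ss to a ramp is zero.

0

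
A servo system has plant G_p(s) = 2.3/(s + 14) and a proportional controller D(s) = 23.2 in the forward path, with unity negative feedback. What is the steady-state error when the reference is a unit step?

0.208

The loop is type 0. Static position error constant K_pos = D(0)·G_p(0) = 23.2·0.1643 = 3.811.
Steady-state error to a unit step: e_ss = 1/(1+K_pos) = 1/4.811 = 0.208.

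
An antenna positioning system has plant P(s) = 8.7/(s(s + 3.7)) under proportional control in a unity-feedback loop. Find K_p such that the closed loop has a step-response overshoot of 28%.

K_p = 2.79

From %OS = 100·exp(−πζ/√(1−ζ²)) = 28%, ζ = −ln(0.28)/√(π²+ln²(0.28)) = 0.3755.
Characteristic equation s² + 3.7s + 8.7K_p = 0 gives ζ = 3.7/(2√(8.7K_p)).
Setting ζ = 0.3755: √(8.7K_p) = 3.7/(2·0.3755) = 4.926, so K_p = 24.27/8.7 = 2.79.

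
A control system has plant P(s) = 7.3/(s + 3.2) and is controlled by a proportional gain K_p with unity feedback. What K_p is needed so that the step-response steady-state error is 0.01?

The loop is type 0, so e_ss(step) = 1/(1 + K_pos) with K_pos = K_p·P(0).
P(0) = 2.281. Require 1/(1 + K_p·2.281) = 0.01, so 1 + 2.281·K_p = 100.
K_p = (100 − 1)/2.281 = 43.4.

K_p = 43.4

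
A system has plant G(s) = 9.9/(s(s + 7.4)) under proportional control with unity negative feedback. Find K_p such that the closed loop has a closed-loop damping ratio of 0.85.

K_p = 1.91

Closed-loop characteristic equation: s² + 7.4s + K_p·9.9 = 0.
So ω_n = √(9.9K_p) and 2ζω_n = 7.4, giving ζ = 7.4/(2√(9.9K_p)).
Setting ζ = 0.85: √(9.9K_p) = 7.4/(2·0.85) = 4.353, so K_p = 18.95/9.9 = 1.91.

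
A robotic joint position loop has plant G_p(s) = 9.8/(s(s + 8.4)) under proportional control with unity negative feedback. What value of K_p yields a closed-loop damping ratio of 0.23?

Closed-loop characteristic equation: s² + 8.4s + K_p·9.8 = 0.
So ω_n = √(9.8K_p) and 2ζω_n = 8.4, giving ζ = 8.4/(2√(9.8K_p)).
Setting ζ = 0.23: √(9.8K_p) = 8.4/(2·0.23) = 18.26, so K_p = 333.5/9.8 = 34.

K_p = 34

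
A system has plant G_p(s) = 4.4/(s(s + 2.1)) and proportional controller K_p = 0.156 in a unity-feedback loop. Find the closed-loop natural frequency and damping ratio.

ω_n = 0.828 rad/s, ζ = 1.27

With unity feedback the closed-loop characteristic equation is s² + 2.1s + 0.156·4.4 = s² + 2.1s + 0.6864 = 0.
So ω_n² = 0.6864 ⇒ ω_n = 0.8285 rad/s, and ζ = 2.1/(2ω_n) = 1.27.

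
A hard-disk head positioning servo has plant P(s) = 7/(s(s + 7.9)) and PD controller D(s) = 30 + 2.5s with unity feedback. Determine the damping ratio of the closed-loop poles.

Forward path: (30 + 2.5s)·7/(s(s+7.9)). The closed-loop characteristic equation is s² + (7.9 + 7·2.5)s + 7·30 = 0.
That is s² + 25.4s + 210 = 0, so ω_n = 14.49 rad/s and ζ = 25.4/(2·14.49) = 0.8764.

ζ = 0.876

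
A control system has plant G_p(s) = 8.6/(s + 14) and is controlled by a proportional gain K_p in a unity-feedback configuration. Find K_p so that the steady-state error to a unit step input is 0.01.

For a type-0 loop with proportional control, e_ss = 1/(1 + K_p·G_p(0)).
G_p(0) = 0.6143. Require 1/(1 + K_p·0.6143) = 0.01, so 1 + 0.6143·K_p = 100.
K_p = (100 − 1)/0.6143 = 161.

K_p = 161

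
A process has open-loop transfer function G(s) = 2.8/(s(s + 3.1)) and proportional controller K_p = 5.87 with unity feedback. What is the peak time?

T_p = 0.839 s

The closed-loop denominator s² + 3.1s + 16.44 gives ω_n = √16.44 = 4.054 and ζ = 3.1/(2ω_n) = 0.3823.
Damped frequency ω_d = ω_n√(1−ζ²) = 3.746 rad/s, so peak time T_p = π/ω_d = 0.839 s.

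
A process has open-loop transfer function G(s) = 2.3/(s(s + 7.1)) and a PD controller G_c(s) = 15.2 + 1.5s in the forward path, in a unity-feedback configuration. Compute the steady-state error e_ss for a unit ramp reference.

The loop has one pole at the origin (type 1). Velocity error constant K_v = lim_{s→0} s·G_c(s)G(s) = 15.2·2.3/7.1 = 4.924.
Steady-state error to a unit ramp: e_ss = 1/K_v = 0.203.

0.203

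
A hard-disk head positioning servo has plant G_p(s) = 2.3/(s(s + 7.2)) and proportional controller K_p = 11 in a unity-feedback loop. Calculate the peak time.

Closed-loop characteristic equation: s² + 7.2s + 25.3 = 0, so ω_n = 5.03 rad/s and ζ = 7.2/(2·5.03) = 0.7157.
Damped frequency ω_d = ω_n√(1−ζ²) = 3.513 rad/s, so peak time T_p = π/ω_d = 0.894 s.

T_p = 0.894 s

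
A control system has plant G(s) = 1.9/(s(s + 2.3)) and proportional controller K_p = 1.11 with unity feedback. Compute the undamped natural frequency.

ω_n = 1.45 rad/s

With unity feedback the closed-loop characteristic equation is s² + 2.3s + 1.11·1.9 = s² + 2.3s + 2.109 = 0.
Matching s² + 2ζω_n s + ω_n²: ω_n = √2.109 = 1.452 rad/s and 2ζω_n = 2.3, so ζ = 2.3/(2·1.452) = 0.792.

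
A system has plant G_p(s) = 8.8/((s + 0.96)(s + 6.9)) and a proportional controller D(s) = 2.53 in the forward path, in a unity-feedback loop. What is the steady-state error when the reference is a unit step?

The loop is type 0. Static position error constant K_pos = D(0)·G_p(0) = 2.53·1.329 = 3.361.
Steady-state error to a unit step: e_ss = 1/(1+K_pos) = 1/4.361 = 0.229.

0.229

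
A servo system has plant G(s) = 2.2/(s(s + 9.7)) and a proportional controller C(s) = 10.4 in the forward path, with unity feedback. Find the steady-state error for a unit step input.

The open loop C(s)G(s) has a pole at the origin (type 1), so the static position error constant is infinite and e_ss = 1/(1+∞) = 0.

0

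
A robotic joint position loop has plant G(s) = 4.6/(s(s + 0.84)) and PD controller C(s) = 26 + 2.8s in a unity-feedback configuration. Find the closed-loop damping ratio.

Forward path: (26 + 2.8s)·4.6/(s(s+0.84)). The closed-loop characteristic equation is s² + (0.84 + 4.6·2.8)s + 4.6·26 = 0.
That is s² + 13.72s + 119.6 = 0, so ω_n = 10.94 rad/s and ζ = 13.72/(2·10.94) = 0.6273.

ζ = 0.627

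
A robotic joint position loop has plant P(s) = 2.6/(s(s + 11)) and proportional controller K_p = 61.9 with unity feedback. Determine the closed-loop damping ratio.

ζ = 0.434

The closed-loop denominator is s(s+11) + 61.9·2.6 = s² + 11s + 160.9.
So ω_n² = 160.9 ⇒ ω_n = 12.69 rad/s, and ζ = 11/(2ω_n) = 0.434.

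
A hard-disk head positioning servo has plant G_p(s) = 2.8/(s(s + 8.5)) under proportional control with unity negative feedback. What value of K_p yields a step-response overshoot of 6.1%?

K_p = 14.6

From %OS = 100·exp(−πζ/√(1−ζ²)) = 6.1%, ζ = −ln(0.061)/√(π²+ln²(0.061)) = 0.6649.
Characteristic equation s² + 8.5s + 2.8K_p = 0 gives ζ = 8.5/(2√(2.8K_p)).
Setting ζ = 0.6649: √(2.8K_p) = 8.5/(2·0.6649) = 6.392, so K_p = 40.85/2.8 = 14.6.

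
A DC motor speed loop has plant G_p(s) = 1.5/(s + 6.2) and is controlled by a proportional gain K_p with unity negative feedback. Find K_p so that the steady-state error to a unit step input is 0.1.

The loop is type 0, so e_ss(step) = 1/(1 + K_pos) with K_pos = K_p·G_p(0).
G_p(0) = 0.2419. Require 1/(1 + K_p·0.2419) = 0.1, so 1 + 0.2419·K_p = 10.
K_p = (10 − 1)/0.2419 = 37.2.

K_p = 37.2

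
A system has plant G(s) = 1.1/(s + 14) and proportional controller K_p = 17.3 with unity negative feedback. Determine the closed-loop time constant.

τ = 0.0303 s

Closed-loop transfer function: T(s) = K_p·G(s)/(1 + K_p·G(s)) = 19.03/(s + 14 + 19.03) = 19.03/(s + 33.03).
Time constant τ = 1/33.03 = 0.0303 s.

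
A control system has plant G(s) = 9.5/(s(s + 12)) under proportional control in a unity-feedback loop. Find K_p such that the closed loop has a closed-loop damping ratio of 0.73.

Closed-loop characteristic equation: s² + 12s + K_p·9.5 = 0.
So ω_n = √(9.5K_p) and 2ζω_n = 12, giving ζ = 12/(2√(9.5K_p)).
Setting ζ = 0.73: √(9.5K_p) = 12/(2·0.73) = 8.219, so K_p = 67.55/9.5 = 7.11.

K_p = 7.11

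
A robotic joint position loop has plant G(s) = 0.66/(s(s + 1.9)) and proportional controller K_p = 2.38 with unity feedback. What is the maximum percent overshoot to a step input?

2.6%

From 1 + K_pG(s) = 0: s² + 1.9s + 1.571 = 0 ⇒ ω_n = 1.253, ζ = 0.758.
%OS = 100·exp(−πζ/√(1−ζ²)) = 100·exp(−π·0.758/√0.4255) = 2.6%.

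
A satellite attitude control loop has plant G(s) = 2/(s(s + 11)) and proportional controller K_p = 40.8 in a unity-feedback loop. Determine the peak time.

The closed-loop denominator s² + 11s + 81.6 gives ω_n = √81.6 = 9.033 and ζ = 11/(2ω_n) = 0.6089.
Damped frequency ω_d = ω_n√(1−ζ²) = 7.166 rad/s, so peak time T_p = π/ω_d = 0.438 s.

T_p = 0.438 s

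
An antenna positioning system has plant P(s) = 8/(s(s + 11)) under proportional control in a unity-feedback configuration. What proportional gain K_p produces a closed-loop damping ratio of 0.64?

Closed-loop characteristic equation: s² + 11s + K_p·8 = 0.
So ω_n = √(8K_p) and 2ζω_n = 11, giving ζ = 11/(2√(8K_p)).
Setting ζ = 0.64: √(8K_p) = 11/(2·0.64) = 8.594, so K_p = 73.85/8 = 9.23.

K_p = 9.23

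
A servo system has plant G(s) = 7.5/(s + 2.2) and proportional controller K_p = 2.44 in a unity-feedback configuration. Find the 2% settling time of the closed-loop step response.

T_s ≈ 0.195 s

Closed-loop transfer function: T(s) = K_p·G(s)/(1 + K_p·G(s)) = 18.3/(s + 2.2 + 18.3) = 18.3/(s + 20.5).
Time constant τ = 1/20.5 = 0.04878 s, so the 2% settling time is about 4τ = 0.195 s.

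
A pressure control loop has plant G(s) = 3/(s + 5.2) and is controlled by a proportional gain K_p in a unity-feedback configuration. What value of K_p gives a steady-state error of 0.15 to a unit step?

For a type-0 loop with proportional control, e_ss = 1/(1 + K_p·G(0)).
G(0) = 0.5769. Require 1/(1 + K_p·0.5769) = 0.15, so 1 + 0.5769·K_p = 6.667.
K_p = (6.667 − 1)/0.5769 = 9.82.

K_p = 9.82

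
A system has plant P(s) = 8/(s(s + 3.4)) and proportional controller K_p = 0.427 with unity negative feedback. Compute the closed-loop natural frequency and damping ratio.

ω_n = 1.85 rad/s, ζ = 0.92

With unity feedback the closed-loop characteristic equation is s² + 3.4s + 0.427·8 = s² + 3.4s + 3.416 = 0.
So ω_n² = 3.416 ⇒ ω_n = 1.848 rad/s, and ζ = 3.4/(2ω_n) = 0.92.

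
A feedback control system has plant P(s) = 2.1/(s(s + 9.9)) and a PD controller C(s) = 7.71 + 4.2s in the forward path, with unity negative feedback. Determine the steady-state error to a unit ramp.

The loop has one pole at the origin (type 1). Velocity error constant K_v = lim_{s→0} s·C(s)P(s) = 7.71·2.1/9.9 = 1.635.
Steady-state error to a unit ramp: e_ss = 1/K_v = 0.611.

0.611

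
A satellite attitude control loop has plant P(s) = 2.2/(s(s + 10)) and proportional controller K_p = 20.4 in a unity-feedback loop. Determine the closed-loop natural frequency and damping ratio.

ω_n = 6.7 rad/s, ζ = 0.746

1 + K_p·P(s) = 0 gives s² + 10s + 44.88 = 0.
So ω_n² = 44.88 ⇒ ω_n = 6.699 rad/s, and ζ = 10/(2ω_n) = 0.746.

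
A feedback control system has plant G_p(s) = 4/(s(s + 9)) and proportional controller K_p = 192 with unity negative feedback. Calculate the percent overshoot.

The closed-loop denominator s² + 9s + 768 gives ω_n = √768 = 27.71 and ζ = 9/(2ω_n) = 0.1624.
%OS = 100·exp(−πζ/√(1−ζ²)) = 100·exp(−π·0.1624/√0.9736) = 59.6%.

59.6%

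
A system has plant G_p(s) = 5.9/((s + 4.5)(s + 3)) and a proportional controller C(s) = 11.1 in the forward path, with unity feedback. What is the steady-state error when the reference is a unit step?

0.171

The loop is type 0. Static position error constant K_pos = C(0)·G_p(0) = 11.1·0.437 = 4.851.
Steady-state error to a unit step: e_ss = 1/(1+K_pos) = 1/5.851 = 0.171.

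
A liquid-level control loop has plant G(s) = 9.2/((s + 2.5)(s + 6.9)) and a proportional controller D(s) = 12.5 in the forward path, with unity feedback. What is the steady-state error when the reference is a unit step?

0.13

The loop is type 0. Static position error constant K_pos = D(0)·G(0) = 12.5·0.5333 = 6.667.
Steady-state error to a unit step: e_ss = 1/(1+K_pos) = 1/7.667 = 0.13.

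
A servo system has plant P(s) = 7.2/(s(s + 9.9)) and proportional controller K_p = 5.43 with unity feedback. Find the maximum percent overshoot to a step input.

1.71%

From 1 + K_pP(s) = 0: s² + 9.9s + 39.1 = 0 ⇒ ω_n = 6.253, ζ = 0.7917.
%OS = 100·exp(−πζ/√(1−ζ²)) = 100·exp(−π·0.7917/√0.3733) = 1.71%.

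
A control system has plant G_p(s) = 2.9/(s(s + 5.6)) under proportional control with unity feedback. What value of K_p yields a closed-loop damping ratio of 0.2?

K_p = 67.6

Closed-loop characteristic equation: s² + 5.6s + K_p·2.9 = 0.
So ω_n = √(2.9K_p) and 2ζω_n = 5.6, giving ζ = 5.6/(2√(2.9K_p)).
Setting ζ = 0.2: √(2.9K_p) = 5.6/(2·0.2) = 14, so K_p = 196/2.9 = 67.6.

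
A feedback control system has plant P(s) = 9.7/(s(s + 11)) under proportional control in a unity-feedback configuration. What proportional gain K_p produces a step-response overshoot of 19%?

K_p = 14.3

From %OS = 100·exp(−πζ/√(1−ζ²)) = 19%, ζ = −ln(0.19)/√(π²+ln²(0.19)) = 0.4673.
Characteristic equation s² + 11s + 9.7K_p = 0 gives ζ = 11/(2√(9.7K_p)).
Setting ζ = 0.4673: √(9.7K_p) = 11/(2·0.4673) = 11.77, so K_p = 138.5/9.7 = 14.3.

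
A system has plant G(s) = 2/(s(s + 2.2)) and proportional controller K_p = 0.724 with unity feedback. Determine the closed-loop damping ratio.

ζ = 0.914

With unity feedback the closed-loop characteristic equation is s² + 2.2s + 0.724·2 = s² + 2.2s + 1.448 = 0.
Matching s² + 2ζω_n s + ω_n²: ω_n = √1.448 = 1.203 rad/s and 2ζω_n = 2.2, so ζ = 2.2/(2·1.203) = 0.914.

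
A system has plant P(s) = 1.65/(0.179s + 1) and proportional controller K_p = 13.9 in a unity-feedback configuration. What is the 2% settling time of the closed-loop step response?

Closed loop: T(s) = K_p·P/(1+K_p·P) = 22.93/(0.179s + 1 + 22.93), with pole at s = −(1 + 22.93)/0.179 = −133.7.
τ = 1/133.7 = 0.007479 s, so 2% settling time ≈ 4τ = 0.0299 s.

T_s ≈ 0.0299 s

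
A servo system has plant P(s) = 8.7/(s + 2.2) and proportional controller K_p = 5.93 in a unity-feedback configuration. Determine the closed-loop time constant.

τ = 0.0186 s

Closed-loop transfer function: T(s) = K_p·P(s)/(1 + K_p·P(s)) = 51.59/(s + 2.2 + 51.59) = 51.59/(s + 53.79).
Time constant τ = 1/53.79 = 0.0186 s.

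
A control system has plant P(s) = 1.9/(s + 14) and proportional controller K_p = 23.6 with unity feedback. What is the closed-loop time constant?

τ = 0.017 s

Closed-loop transfer function: T(s) = K_p·P(s)/(1 + K_p·P(s)) = 44.84/(s + 14 + 44.84) = 44.84/(s + 58.84).
Time constant τ = 1/58.84 = 0.017 s.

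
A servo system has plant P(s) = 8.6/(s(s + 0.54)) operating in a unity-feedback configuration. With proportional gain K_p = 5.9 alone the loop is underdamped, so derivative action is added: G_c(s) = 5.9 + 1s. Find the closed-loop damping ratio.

Forward path: (5.9 + 1s)·8.6/(s(s+0.54)). The closed-loop characteristic equation is s² + (0.54 + 8.6·1)s + 8.6·5.9 = 0.
That is s² + 9.14s + 50.74 = 0, so ω_n = 7.123 rad/s and ζ = 9.14/(2·7.123) = 0.6416.

ζ = 0.642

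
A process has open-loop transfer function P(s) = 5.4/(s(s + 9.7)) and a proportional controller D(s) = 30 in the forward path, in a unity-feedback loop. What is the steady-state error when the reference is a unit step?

0

The open loop D(s)P(s) has a pole at the origin (type 1), so the static position error constant is infinite and e_ss = 1/(1+∞) = 0.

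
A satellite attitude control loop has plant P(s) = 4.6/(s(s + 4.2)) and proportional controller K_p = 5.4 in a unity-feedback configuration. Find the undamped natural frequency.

With unity feedback the closed-loop characteristic equation is s² + 4.2s + 5.4·4.6 = s² + 4.2s + 24.84 = 0.
Matching s² + 2ζω_n s + ω_n²: ω_n = √24.84 = 4.984 rad/s and 2ζω_n = 4.2, so ζ = 4.2/(2·4.984) = 0.421.

ω_n = 4.98 rad/s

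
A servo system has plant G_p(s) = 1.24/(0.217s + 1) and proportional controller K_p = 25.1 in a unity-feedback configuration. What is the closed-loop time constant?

τ = 0.00676 s

Closed loop: T(s) = K_p·G_p/(1+K_p·G_p) = 31.12/(0.217s + 1 + 31.12), with pole at s = −(1 + 31.12)/0.217 = −148.
Closed-loop time constant τ = 1/148 = 0.00676 s.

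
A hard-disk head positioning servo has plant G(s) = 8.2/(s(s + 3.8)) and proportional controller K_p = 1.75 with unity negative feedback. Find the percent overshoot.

From 1 + K_pG(s) = 0: s² + 3.8s + 14.35 = 0 ⇒ ω_n = 3.788, ζ = 0.5016.
%OS = 100·exp(−πζ/√(1−ζ²)) = 100·exp(−π·0.5016/√0.7484) = 16.2%.

16.2%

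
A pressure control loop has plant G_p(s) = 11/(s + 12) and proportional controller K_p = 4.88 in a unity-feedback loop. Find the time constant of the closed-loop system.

τ = 0.0152 s

Closed-loop transfer function: T(s) = K_p·G_p(s)/(1 + K_p·G_p(s)) = 53.68/(s + 12 + 53.68) = 53.68/(s + 65.68).
Time constant τ = 1/65.68 = 0.0152 s.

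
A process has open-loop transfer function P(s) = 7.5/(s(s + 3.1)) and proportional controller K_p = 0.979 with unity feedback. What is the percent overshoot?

The closed-loop denominator s² + 3.1s + 7.343 gives ω_n = √7.343 = 2.71 and ζ = 3.1/(2ω_n) = 0.572.
%OS = 100·exp(−πζ/√(1−ζ²)) = 100·exp(−π·0.572/√0.6728) = 11.2%.

11.2%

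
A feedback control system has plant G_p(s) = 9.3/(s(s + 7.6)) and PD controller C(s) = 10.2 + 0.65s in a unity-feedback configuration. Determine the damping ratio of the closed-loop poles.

Forward path: (10.2 + 0.65s)·9.3/(s(s+7.6)). The closed-loop characteristic equation is s² + (7.6 + 9.3·0.65)s + 9.3·10.2 = 0.
That is s² + 13.64s + 94.86 = 0, so ω_n = 9.74 rad/s and ζ = 13.64/(2·9.74) = 0.7005.

ζ = 0.7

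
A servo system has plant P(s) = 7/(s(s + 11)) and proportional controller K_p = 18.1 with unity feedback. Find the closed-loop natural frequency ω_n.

ω_n = 11.3 rad/s

With unity feedback the closed-loop characteristic equation is s² + 11s + 18.1·7 = s² + 11s + 126.7 = 0.
Matching s² + 2ζω_n s + ω_n²: ω_n = √126.7 = 11.26 rad/s and 2ζω_n = 11, so ζ = 11/(2·11.26) = 0.489.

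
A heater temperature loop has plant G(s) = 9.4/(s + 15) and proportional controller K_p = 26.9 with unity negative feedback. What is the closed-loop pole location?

s = -267.9

Closed-loop transfer function: T(s) = K_p·G(s)/(1 + K_p·G(s)) = 252.9/(s + 15 + 252.9) = 252.9/(s + 267.9).
The closed-loop pole is at s = −267.9.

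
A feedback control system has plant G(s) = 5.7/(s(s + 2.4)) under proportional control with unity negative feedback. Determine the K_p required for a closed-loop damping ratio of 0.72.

K_p = 0.487

Closed-loop characteristic equation: s² + 2.4s + K_p·5.7 = 0.
So ω_n = √(5.7K_p) and 2ζω_n = 2.4, giving ζ = 2.4/(2√(5.7K_p)).
Setting ζ = 0.72: √(5.7K_p) = 2.4/(2·0.72) = 1.667, so K_p = 2.778/5.7 = 0.487.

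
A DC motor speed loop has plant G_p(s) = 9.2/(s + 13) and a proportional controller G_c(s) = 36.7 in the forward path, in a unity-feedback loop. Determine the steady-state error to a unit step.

The loop is type 0. Static position error constant K_pos = G_c(0)·G_p(0) = 36.7·0.7077 = 25.97.
Steady-state error to a unit step: e_ss = 1/(1+K_pos) = 1/26.97 = 0.0371.

0.0371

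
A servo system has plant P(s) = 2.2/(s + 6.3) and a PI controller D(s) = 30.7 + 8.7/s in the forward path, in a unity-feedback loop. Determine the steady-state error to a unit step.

The open loop D(s)P(s) has a pole at the origin (type 1), so the static position error constant is infinite and e_ss = 1/(1+∞) = 0.

0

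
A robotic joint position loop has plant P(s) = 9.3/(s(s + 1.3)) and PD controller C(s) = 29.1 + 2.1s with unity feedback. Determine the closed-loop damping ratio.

ζ = 0.633

Forward path: (29.1 + 2.1s)·9.3/(s(s+1.3)). The closed-loop characteristic equation is s² + (1.3 + 9.3·2.1)s + 9.3·29.1 = 0.
That is s² + 20.83s + 270.6 = 0, so ω_n = 16.45 rad/s and ζ = 20.83/(2·16.45) = 0.6331.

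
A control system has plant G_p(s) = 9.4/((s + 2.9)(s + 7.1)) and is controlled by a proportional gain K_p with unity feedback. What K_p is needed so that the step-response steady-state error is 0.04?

The loop is type 0, so e_ss(step) = 1/(1 + K_pos) with K_pos = K_p·G_p(0).
G_p(0) = 0.4565. Require 1/(1 + K_p·0.4565) = 0.04, so 1 + 0.4565·K_p = 25.
K_p = (25 − 1)/0.4565 = 52.6.

K_p = 52.6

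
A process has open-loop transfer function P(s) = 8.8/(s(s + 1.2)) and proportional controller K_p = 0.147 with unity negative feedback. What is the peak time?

T_p = 3.25 s

From 1 + K_pP(s) = 0: s² + 1.2s + 1.294 = 0 ⇒ ω_n = 1.137, ζ = 0.5275.
Damped frequency ω_d = ω_n√(1−ζ²) = 0.9662 rad/s, so peak time T_p = π/ω_d = 3.25 s.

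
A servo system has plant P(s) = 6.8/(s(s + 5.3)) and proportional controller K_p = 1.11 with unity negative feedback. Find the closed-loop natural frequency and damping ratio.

1 + K_p·P(s) = 0 gives s² + 5.3s + 7.548 = 0.
Matching s² + 2ζω_n s + ω_n²: ω_n = √7.548 = 2.747 rad/s and 2ζω_n = 5.3, so ζ = 5.3/(2·2.747) = 0.965.

ω_n = 2.75 rad/s, ζ = 0.965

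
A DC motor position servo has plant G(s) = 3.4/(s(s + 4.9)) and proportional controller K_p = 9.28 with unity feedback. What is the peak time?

T_p = 0.622 s

Closed-loop characteristic equation: s² + 4.9s + 31.55 = 0, so ω_n = 5.617 rad/s and ζ = 4.9/(2·5.617) = 0.4362.
Damped frequency ω_d = ω_n√(1−ζ²) = 5.055 rad/s, so peak time T_p = π/ω_d = 0.622 s.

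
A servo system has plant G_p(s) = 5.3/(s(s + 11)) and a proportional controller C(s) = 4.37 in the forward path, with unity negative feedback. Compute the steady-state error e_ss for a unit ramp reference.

The loop has one pole at the origin (type 1). Velocity error constant K_v = lim_{s→0} s·C(s)G_p(s) = 4.37·5.3/11 = 2.106.
Steady-state error to a unit ramp: e_ss = 1/K_v = 0.475.

0.475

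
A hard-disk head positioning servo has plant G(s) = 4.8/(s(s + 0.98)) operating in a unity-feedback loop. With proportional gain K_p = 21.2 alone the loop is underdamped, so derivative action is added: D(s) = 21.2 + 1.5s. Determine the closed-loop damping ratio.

Forward path: (21.2 + 1.5s)·4.8/(s(s+0.98)). The closed-loop characteristic equation is s² + (0.98 + 4.8·1.5)s + 4.8·21.2 = 0.
That is s² + 8.18s + 101.8 = 0, so ω_n = 10.09 rad/s and ζ = 8.18/(2·10.09) = 0.4054.

ζ = 0.405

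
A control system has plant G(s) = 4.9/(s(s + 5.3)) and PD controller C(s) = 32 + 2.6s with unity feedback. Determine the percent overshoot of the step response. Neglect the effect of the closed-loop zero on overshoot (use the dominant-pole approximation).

Forward path: (32 + 2.6s)·4.9/(s(s+5.3)). The closed-loop characteristic equation is s² + (5.3 + 4.9·2.6)s + 4.9·32 = 0.
That is s² + 18.04s + 156.8 = 0, so ω_n = 12.52 rad/s and ζ = 18.04/(2·12.52) = 0.7203.
%OS = 100·exp(−πζ/√(1−ζ²)) = 3.83%.

3.83%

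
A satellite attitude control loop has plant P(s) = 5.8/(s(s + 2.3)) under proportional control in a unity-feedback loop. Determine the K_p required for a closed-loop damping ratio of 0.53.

Closed-loop characteristic equation: s² + 2.3s + K_p·5.8 = 0.
So ω_n = √(5.8K_p) and 2ζω_n = 2.3, giving ζ = 2.3/(2√(5.8K_p)).
Setting ζ = 0.53: √(5.8K_p) = 2.3/(2·0.53) = 2.17, so K_p = 4.708/5.8 = 0.812.

K_p = 0.812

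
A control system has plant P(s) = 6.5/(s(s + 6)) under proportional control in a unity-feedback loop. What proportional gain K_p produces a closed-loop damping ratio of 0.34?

Closed-loop characteristic equation: s² + 6s + K_p·6.5 = 0.
So ω_n = √(6.5K_p) and 2ζω_n = 6, giving ζ = 6/(2√(6.5K_p)).
Setting ζ = 0.34: √(6.5K_p) = 6/(2·0.34) = 8.824, so K_p = 77.85/6.5 = 12.

K_p = 12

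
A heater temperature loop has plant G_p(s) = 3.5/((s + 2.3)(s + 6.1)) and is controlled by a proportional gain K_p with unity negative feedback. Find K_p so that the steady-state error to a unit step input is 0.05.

Steady-state error for a unit step on this type-0 loop is 1/(1 + K_p·G_p(0)).
G_p(0) = 0.2495. Require 1/(1 + K_p·0.2495) = 0.05, so 1 + 0.2495·K_p = 20.
K_p = (20 − 1)/0.2495 = 76.2.

K_p = 76.2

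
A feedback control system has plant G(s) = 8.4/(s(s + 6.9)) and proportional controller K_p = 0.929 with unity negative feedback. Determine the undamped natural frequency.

1 + K_p·G(s) = 0 gives s² + 6.9s + 7.804 = 0.
Matching s² + 2ζω_n s + ω_n²: ω_n = √7.804 = 2.793 rad/s and 2ζω_n = 6.9, so ζ = 6.9/(2·2.793) = 1.24.

ω_n = 2.79 rad/s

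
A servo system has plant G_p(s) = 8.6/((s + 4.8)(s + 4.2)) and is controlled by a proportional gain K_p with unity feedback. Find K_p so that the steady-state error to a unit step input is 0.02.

K_p = 115

For a type-0 loop with proportional control, e_ss = 1/(1 + K_p·G_p(0)).
G_p(0) = 0.4266. Require 1/(1 + K_p·0.4266) = 0.02, so 1 + 0.4266·K_p = 50.
K_p = (50 − 1)/0.4266 = 115.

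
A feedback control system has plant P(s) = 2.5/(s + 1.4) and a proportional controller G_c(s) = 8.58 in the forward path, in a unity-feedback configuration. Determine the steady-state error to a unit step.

The loop is type 0. Static position error constant K_pos = G_c(0)·P(0) = 8.58·1.786 = 15.32.
Steady-state error to a unit step: e_ss = 1/(1+K_pos) = 1/16.32 = 0.0613.

0.0613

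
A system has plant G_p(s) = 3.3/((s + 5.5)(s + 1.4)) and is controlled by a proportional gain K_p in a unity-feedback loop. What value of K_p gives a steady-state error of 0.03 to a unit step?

K_p = 75.4

Steady-state error for a unit step on this type-0 loop is 1/(1 + K_p·G_p(0)).
G_p(0) = 0.4286. Require 1/(1 + K_p·0.4286) = 0.03, so 1 + 0.4286·K_p = 33.33.
K_p = (33.33 − 1)/0.4286 = 75.4.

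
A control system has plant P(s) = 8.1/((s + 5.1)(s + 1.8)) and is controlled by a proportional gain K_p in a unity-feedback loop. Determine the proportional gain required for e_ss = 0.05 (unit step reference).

For a type-0 loop with proportional control, e_ss = 1/(1 + K_p·P(0)).
P(0) = 0.8824. Require 1/(1 + K_p·0.8824) = 0.05, so 1 + 0.8824·K_p = 20.
K_p = (20 − 1)/0.8824 = 21.5.

K_p = 21.5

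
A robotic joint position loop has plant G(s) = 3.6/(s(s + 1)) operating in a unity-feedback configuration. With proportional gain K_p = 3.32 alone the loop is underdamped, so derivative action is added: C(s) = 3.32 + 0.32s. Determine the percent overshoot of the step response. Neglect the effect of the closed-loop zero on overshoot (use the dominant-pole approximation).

Forward path: (3.32 + 0.32s)·3.6/(s(s+1)). The closed-loop characteristic equation is s² + (1 + 3.6·0.32)s + 3.6·3.32 = 0.
That is s² + 2.152s + 11.95 = 0, so ω_n = 3.457 rad/s and ζ = 2.152/(2·3.457) = 0.3112.
%OS = 100·exp(−πζ/√(1−ζ²)) = 35.7%.

35.7%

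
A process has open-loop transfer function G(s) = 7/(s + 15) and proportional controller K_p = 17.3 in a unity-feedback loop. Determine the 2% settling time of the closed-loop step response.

T_s ≈ 0.0294 s

Closed-loop transfer function: T(s) = K_p·G(s)/(1 + K_p·G(s)) = 121.1/(s + 15 + 121.1) = 121.1/(s + 136.1).
Time constant τ = 1/136.1 = 0.007348 s, so the 2% settling time is about 4τ = 0.0294 s.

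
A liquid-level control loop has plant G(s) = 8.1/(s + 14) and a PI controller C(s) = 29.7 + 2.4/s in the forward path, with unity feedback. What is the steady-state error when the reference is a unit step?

0

The open loop C(s)G(s) has a pole at the origin (type 1), so the static position error constant is infinite and e_ss = 1/(1+∞) = 0.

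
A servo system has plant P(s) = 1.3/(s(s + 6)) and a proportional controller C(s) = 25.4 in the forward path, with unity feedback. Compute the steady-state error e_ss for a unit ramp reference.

The loop has one pole at the origin (type 1). Velocity error constant K_v = lim_{s→0} s·C(s)P(s) = 25.4·1.3/6 = 5.503.
Steady-state error to a unit ramp: e_ss = 1/K_v = 0.182.

0.182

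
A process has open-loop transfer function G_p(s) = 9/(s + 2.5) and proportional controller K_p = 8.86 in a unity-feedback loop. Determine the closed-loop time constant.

Closed-loop transfer function: T(s) = K_p·G_p(s)/(1 + K_p·G_p(s)) = 79.74/(s + 2.5 + 79.74) = 79.74/(s + 82.24).
Time constant τ = 1/82.24 = 0.0122 s.

τ = 0.0122 s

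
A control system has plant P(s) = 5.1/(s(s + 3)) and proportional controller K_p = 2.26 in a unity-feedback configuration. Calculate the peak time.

T_p = 1.03 s

The closed-loop denominator s² + 3s + 11.53 gives ω_n = √11.53 = 3.395 and ζ = 3/(2ω_n) = 0.4418.
Damped frequency ω_d = ω_n√(1−ζ²) = 3.046 rad/s, so peak time T_p = π/ω_d = 1.03 s.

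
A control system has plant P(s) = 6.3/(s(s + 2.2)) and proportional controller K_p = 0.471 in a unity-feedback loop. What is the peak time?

T_p = 2.37 s

From 1 + K_pP(s) = 0: s² + 2.2s + 2.967 = 0 ⇒ ω_n = 1.723, ζ = 0.6386.
Damped frequency ω_d = ω_n√(1−ζ²) = 1.326 rad/s, so peak time T_p = π/ω_d = 2.37 s.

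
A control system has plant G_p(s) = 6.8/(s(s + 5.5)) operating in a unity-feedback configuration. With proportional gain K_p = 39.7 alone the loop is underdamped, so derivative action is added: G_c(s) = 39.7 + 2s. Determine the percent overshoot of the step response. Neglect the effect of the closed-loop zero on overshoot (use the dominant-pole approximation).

10.6%

Forward path: (39.7 + 2s)·6.8/(s(s+5.5)). The closed-loop characteristic equation is s² + (5.5 + 6.8·2)s + 6.8·39.7 = 0.
That is s² + 19.1s + 270 = 0, so ω_n = 16.43 rad/s and ζ = 19.1/(2·16.43) = 0.5812.
%OS = 100·exp(−πζ/√(1−ζ²)) = 10.6%.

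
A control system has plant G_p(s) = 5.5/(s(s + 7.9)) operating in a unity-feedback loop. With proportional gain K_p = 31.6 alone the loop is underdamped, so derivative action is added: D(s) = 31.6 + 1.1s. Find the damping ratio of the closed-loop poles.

ζ = 0.529

Forward path: (31.6 + 1.1s)·5.5/(s(s+7.9)). The closed-loop characteristic equation is s² + (7.9 + 5.5·1.1)s + 5.5·31.6 = 0.
That is s² + 13.95s + 173.8 = 0, so ω_n = 13.18 rad/s and ζ = 13.95/(2·13.18) = 0.5291.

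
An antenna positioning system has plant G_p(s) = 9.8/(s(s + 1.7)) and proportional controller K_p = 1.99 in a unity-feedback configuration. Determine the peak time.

The closed-loop denominator s² + 1.7s + 19.5 gives ω_n = √19.5 = 4.416 and ζ = 1.7/(2ω_n) = 0.1925.
Damped frequency ω_d = ω_n√(1−ζ²) = 4.334 rad/s, so peak time T_p = π/ω_d = 0.725 s.

T_p = 0.725 s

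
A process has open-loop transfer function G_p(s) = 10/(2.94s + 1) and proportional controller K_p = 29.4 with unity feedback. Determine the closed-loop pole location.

s = -100.3

Closed loop: T(s) = K_p·G_p/(1+K_p·G_p) = 294/(2.94s + 1 + 294), with pole at s = −(1 + 294)/2.94 = −100.3.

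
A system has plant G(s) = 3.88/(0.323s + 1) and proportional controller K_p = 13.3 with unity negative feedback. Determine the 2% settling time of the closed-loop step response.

Closed loop: T(s) = K_p·G/(1+K_p·G) = 51.6/(0.323s + 1 + 51.6), with pole at s = −(1 + 51.6)/0.323 = −162.9.
τ = 1/162.9 = 0.00614 s, so 2% settling time ≈ 4τ = 0.0246 s.

T_s ≈ 0.0246 s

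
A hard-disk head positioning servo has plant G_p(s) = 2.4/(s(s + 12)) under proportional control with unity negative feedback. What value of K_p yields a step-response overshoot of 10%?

K_p = 42.9

From %OS = 100·exp(−πζ/√(1−ζ²)) = 10%, ζ = −ln(0.1)/√(π²+ln²(0.1)) = 0.5912.
Characteristic equation s² + 12s + 2.4K_p = 0 gives ζ = 12/(2√(2.4K_p)).
Setting ζ = 0.5912: √(2.4K_p) = 12/(2·0.5912) = 10.15, so K_p = 103/2.4 = 42.9.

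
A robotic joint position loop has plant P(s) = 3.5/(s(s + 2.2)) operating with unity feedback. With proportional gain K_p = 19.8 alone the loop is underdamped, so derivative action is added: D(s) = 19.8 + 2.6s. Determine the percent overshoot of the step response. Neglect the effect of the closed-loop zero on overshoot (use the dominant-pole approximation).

Forward path: (19.8 + 2.6s)·3.5/(s(s+2.2)). The closed-loop characteristic equation is s² + (2.2 + 3.5·2.6)s + 3.5·19.8 = 0.
That is s² + 11.3s + 69.3 = 0, so ω_n = 8.325 rad/s and ζ = 11.3/(2·8.325) = 0.6787.
%OS = 100·exp(−πζ/√(1−ζ²)) = 5.48%.

5.48%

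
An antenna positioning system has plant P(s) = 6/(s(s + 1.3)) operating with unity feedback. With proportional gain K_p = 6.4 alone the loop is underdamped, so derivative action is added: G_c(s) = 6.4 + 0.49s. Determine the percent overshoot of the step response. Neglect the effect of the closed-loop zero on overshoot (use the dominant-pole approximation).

Forward path: (6.4 + 0.49s)·6/(s(s+1.3)). The closed-loop characteristic equation is s² + (1.3 + 6·0.49)s + 6·6.4 = 0.
That is s² + 4.24s + 38.4 = 0, so ω_n = 6.197 rad/s and ζ = 4.24/(2·6.197) = 0.3421.
%OS = 100·exp(−πζ/√(1−ζ²)) = 31.9%.

31.9%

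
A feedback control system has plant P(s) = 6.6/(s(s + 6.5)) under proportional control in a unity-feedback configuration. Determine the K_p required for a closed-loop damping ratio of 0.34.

Closed-loop characteristic equation: s² + 6.5s + K_p·6.6 = 0.
So ω_n = √(6.6K_p) and 2ζω_n = 6.5, giving ζ = 6.5/(2√(6.6K_p)).
Setting ζ = 0.34: √(6.6K_p) = 6.5/(2·0.34) = 9.559, so K_p = 91.37/6.6 = 13.8.

K_p = 13.8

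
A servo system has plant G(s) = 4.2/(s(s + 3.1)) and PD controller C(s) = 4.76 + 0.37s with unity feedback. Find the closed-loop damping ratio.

ζ = 0.52

Forward path: (4.76 + 0.37s)·4.2/(s(s+3.1)). The closed-loop characteristic equation is s² + (3.1 + 4.2·0.37)s + 4.2·4.76 = 0.
That is s² + 4.654s + 19.99 = 0, so ω_n = 4.471 rad/s and ζ = 4.654/(2·4.471) = 0.5204.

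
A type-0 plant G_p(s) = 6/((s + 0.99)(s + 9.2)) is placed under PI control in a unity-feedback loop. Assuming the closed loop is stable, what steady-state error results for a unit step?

The PI controller's integrator makes the forward path type 1, so e_ss to a step is zero.

0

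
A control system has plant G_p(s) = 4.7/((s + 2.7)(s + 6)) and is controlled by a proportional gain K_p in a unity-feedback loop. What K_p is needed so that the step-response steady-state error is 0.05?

For a type-0 loop with proportional control, e_ss = 1/(1 + K_p·G_p(0)).
G_p(0) = 0.2901. Require 1/(1 + K_p·0.2901) = 0.05, so 1 + 0.2901·K_p = 20.
K_p = (20 − 1)/0.2901 = 65.5.

K_p = 65.5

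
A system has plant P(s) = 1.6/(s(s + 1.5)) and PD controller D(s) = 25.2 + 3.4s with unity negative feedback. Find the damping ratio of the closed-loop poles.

Forward path: (25.2 + 3.4s)·1.6/(s(s+1.5)). The closed-loop characteristic equation is s² + (1.5 + 1.6·3.4)s + 1.6·25.2 = 0.
That is s² + 6.94s + 40.32 = 0, so ω_n = 6.35 rad/s and ζ = 6.94/(2·6.35) = 0.5465.

ζ = 0.546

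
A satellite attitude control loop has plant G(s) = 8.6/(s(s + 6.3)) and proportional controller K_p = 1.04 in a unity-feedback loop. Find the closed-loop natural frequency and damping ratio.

ω_n = 2.99 rad/s, ζ = 1.05

1 + K_p·G(s) = 0 gives s² + 6.3s + 8.944 = 0.
So ω_n² = 8.944 ⇒ ω_n = 2.991 rad/s, and ζ = 6.3/(2ω_n) = 1.05.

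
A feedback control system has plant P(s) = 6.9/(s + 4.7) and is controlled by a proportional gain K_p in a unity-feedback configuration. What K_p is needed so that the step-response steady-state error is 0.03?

Steady-state error for a unit step on this type-0 loop is 1/(1 + K_p·P(0)).
P(0) = 1.468. Require 1/(1 + K_p·1.468) = 0.03, so 1 + 1.468·K_p = 33.33.
K_p = (33.33 − 1)/1.468 = 22.

K_p = 22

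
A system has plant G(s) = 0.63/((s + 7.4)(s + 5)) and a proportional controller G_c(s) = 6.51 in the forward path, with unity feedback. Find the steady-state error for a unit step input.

0.9

The loop is type 0. Static position error constant K_pos = G_c(0)·G(0) = 6.51·0.01703 = 0.1108.
Steady-state error to a unit step: e_ss = 1/(1+K_pos) = 1/1.111 = 0.9.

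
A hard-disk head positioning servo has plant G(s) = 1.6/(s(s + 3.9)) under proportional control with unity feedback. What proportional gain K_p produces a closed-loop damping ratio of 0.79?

K_p = 3.81

Closed-loop characteristic equation: s² + 3.9s + K_p·1.6 = 0.
So ω_n = √(1.6K_p) and 2ζω_n = 3.9, giving ζ = 3.9/(2√(1.6K_p)).
Setting ζ = 0.79: √(1.6K_p) = 3.9/(2·0.79) = 2.468, so K_p = 6.093/1.6 = 3.81.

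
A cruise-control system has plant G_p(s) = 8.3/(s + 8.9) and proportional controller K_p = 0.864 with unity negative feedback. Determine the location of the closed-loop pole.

Closed-loop transfer function: T(s) = K_p·G_p(s)/(1 + K_p·G_p(s)) = 7.171/(s + 8.9 + 7.171) = 7.171/(s + 16.07).
The closed-loop pole is at s = −16.07.

s = -16.07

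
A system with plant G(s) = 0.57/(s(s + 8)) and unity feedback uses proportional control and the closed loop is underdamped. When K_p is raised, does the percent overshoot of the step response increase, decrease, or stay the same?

ζ = 8/(2√(0.57K_p)) decreases as K_p grows; lower damping means more overshoot.

increase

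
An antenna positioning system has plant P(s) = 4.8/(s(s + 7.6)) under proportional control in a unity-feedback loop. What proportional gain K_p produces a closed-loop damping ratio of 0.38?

K_p = 20.8

Closed-loop characteristic equation: s² + 7.6s + K_p·4.8 = 0.
So ω_n = √(4.8K_p) and 2ζω_n = 7.6, giving ζ = 7.6/(2√(4.8K_p)).
Setting ζ = 0.38: √(4.8K_p) = 7.6/(2·0.38) = 10, so K_p = 100/4.8 = 20.8.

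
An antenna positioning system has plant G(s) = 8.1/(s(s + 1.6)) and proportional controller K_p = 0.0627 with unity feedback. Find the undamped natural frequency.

With unity feedback the closed-loop characteristic equation is s² + 1.6s + 0.0627·8.1 = s² + 1.6s + 0.5079 = 0.
So ω_n² = 0.5079 ⇒ ω_n = 0.7126 rad/s, and ζ = 1.6/(2ω_n) = 1.12.

ω_n = 0.713 rad/s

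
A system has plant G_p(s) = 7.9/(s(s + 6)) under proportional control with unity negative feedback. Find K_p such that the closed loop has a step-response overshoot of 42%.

From %OS = 100·exp(−πζ/√(1−ζ²)) = 42%, ζ = −ln(0.42)/√(π²+ln²(0.42)) = 0.2662.
Characteristic equation s² + 6s + 7.9K_p = 0 gives ζ = 6/(2√(7.9K_p)).
Setting ζ = 0.2662: √(7.9K_p) = 6/(2·0.2662) = 11.27, so K_p = 127/7.9 = 16.1.

K_p = 16.1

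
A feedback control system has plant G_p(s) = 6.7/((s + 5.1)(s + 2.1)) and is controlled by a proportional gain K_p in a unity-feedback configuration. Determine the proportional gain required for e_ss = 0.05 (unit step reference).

K_p = 30.4

The loop is type 0, so e_ss(step) = 1/(1 + K_pos) with K_pos = K_p·G_p(0).
G_p(0) = 0.6256. Require 1/(1 + K_p·0.6256) = 0.05, so 1 + 0.6256·K_p = 20.
K_p = (20 − 1)/0.6256 = 30.4.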